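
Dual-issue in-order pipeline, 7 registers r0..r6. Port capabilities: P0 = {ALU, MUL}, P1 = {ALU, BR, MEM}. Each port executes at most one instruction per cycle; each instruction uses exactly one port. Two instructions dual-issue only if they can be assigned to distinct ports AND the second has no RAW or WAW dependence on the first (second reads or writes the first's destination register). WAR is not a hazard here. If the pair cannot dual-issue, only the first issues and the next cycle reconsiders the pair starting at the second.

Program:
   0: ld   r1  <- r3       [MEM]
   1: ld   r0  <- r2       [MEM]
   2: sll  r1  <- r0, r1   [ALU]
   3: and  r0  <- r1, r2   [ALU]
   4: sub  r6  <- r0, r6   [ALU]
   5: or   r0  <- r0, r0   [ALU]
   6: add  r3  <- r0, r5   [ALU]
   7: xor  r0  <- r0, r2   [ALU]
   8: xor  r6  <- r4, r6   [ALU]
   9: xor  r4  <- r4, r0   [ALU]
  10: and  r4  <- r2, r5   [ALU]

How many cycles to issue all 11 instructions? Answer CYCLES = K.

  cy0 -> i0 (ld) no-port MEM/MEM
  cy1 -> i1 (ld) RAW r0
  cy2 -> i2 (sll) RAW r1
  cy3 -> i3 (and) RAW r0
  cy4 -> i4,i5 (sub or) dual
  cy5 -> i6,i7 (add xor) dual
  cy6 -> i8,i9 (xor xor) dual
  cy7 -> i10 (and) tail

CYCLES = 8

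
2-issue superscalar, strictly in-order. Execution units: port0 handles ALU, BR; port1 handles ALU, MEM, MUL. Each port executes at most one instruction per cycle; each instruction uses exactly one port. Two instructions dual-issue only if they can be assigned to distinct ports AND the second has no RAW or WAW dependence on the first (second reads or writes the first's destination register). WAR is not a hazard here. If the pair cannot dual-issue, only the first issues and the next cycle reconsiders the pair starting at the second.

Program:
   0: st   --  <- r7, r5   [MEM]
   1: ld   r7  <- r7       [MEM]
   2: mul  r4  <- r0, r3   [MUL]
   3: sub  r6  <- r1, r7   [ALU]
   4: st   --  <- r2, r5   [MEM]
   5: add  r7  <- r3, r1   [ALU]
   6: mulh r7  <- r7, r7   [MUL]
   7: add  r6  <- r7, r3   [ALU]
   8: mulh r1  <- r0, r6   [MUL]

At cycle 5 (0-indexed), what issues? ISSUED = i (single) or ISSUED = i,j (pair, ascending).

ISSUED = 7

c0: i0 st  no-port MEM/MEM
c1: i1 ld  no-port MEM/MUL
c2: i2+i3 mul;sub  2-wide
c3: i4+i5 st;add  2-wide
c4: i6 mulh  RAW r7
c5: i7 add  RAW r6
c6: i8 mulh  tail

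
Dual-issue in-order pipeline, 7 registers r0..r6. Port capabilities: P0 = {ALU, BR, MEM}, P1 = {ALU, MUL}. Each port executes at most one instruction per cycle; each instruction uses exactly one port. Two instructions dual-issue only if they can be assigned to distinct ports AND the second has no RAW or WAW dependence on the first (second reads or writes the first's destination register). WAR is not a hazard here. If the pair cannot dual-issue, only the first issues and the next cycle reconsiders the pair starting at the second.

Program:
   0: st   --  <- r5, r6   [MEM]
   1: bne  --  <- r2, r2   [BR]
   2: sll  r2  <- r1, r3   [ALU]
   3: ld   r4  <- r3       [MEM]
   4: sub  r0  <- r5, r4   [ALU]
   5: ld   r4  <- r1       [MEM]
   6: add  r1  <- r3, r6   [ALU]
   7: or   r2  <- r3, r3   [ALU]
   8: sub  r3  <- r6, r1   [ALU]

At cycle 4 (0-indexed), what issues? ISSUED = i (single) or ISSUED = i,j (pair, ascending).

#0 head=0: st i0 no-port MEM/BR
#1 head=1: bne;sll i1/i2 2-wide
#2 head=3: ld i3 RAW r4
#3 head=4: sub;ld i4/i5 2-wide
#4 head=6: add;or i6/i7 2-wide
#5 head=8: sub i8 tail

ISSUED = 6,7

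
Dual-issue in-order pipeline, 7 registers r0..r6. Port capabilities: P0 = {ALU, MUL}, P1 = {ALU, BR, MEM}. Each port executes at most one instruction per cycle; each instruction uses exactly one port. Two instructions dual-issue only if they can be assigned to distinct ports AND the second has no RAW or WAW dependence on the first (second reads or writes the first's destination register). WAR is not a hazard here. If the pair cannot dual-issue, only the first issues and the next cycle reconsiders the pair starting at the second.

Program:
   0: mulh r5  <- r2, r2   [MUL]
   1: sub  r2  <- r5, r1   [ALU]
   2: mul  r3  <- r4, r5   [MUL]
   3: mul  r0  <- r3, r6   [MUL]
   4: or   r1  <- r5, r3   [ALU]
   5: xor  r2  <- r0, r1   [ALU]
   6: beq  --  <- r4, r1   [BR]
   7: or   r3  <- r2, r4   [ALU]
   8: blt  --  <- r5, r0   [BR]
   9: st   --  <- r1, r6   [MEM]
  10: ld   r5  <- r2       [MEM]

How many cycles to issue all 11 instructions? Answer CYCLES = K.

[0] i0  mulh  -- RAW r5
[1] i1/i2  sub/mul  -- 2-wide
[2] i3/i4  mul/or  -- 2-wide
[3] i5/i6  xor/beq  -- 2-wide
[4] i7/i8  or/blt  -- 2-wide
[5] i9  st  -- no-port MEM/MEM
[6] i10  ld  -- tail

CYCLES = 7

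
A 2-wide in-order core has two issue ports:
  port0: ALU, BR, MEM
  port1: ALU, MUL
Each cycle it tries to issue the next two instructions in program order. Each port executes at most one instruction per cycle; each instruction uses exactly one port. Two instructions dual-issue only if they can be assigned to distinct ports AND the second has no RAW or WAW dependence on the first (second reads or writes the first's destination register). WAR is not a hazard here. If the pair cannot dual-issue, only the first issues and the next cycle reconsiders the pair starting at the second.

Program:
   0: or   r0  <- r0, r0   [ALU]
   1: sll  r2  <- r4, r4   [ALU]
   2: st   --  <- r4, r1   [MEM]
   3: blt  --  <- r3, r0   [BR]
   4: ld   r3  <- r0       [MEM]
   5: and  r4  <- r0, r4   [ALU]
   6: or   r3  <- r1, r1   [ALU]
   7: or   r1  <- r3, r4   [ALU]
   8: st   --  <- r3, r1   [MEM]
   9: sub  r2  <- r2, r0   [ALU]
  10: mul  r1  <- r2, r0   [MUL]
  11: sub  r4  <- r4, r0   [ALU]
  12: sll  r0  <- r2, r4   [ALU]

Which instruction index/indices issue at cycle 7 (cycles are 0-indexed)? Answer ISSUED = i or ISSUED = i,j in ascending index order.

ISSUED = 10,11

[0] i0,i1  or sll  -- pair
[1] i2  st  -- no-port MEM/BR
[2] i3  blt  -- no-port BR/MEM
[3] i4,i5  ld and  -- pair
[4] i6  or  -- RAW r3
[5] i7  or  -- RAW r1
[6] i8,i9  st sub  -- pair
[7] i10,i11  mul sub  -- pair
[8] i12  sll  -- tail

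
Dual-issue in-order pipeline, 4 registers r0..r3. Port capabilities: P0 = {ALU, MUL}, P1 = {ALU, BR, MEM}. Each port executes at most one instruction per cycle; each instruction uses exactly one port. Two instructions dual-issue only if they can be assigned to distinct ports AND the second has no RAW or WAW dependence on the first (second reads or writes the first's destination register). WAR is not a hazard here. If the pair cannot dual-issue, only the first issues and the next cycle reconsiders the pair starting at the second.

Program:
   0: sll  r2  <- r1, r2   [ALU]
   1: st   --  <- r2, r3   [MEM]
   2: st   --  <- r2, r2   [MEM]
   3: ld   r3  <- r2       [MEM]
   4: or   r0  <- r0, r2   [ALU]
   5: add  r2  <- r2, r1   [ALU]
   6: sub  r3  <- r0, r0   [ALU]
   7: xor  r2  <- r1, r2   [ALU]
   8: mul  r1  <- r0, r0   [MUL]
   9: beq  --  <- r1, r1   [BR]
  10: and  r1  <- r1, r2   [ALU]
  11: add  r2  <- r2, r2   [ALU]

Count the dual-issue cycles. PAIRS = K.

PAIRS = 4

t=0 i0:sll.ALU ; RAW r2
t=1 i1:st.MEM ; no-port MEM/MEM
t=2 i2:st.MEM ; no-port MEM/MEM
t=3 i3+i4:ld.MEM or.ALU ; pair
t=4 i5+i6:add.ALU sub.ALU ; pair
t=5 i7+i8:xor.ALU mul.MUL ; pair
t=6 i9+i10:beq.BR and.ALU ; pair
t=7 i11:add.ALU ; tail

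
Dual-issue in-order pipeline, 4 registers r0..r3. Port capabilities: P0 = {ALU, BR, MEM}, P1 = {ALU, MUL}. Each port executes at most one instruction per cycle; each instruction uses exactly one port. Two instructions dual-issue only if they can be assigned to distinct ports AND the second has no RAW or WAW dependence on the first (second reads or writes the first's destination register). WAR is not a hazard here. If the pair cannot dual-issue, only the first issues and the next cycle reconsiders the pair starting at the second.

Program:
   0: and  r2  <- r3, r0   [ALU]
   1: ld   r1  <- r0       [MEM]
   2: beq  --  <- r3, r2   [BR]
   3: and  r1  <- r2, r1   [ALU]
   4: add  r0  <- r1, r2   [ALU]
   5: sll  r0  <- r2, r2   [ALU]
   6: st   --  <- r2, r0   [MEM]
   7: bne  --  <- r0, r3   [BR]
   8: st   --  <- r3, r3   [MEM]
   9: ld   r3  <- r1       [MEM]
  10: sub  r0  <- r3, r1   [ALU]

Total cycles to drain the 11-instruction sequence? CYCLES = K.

CYCLES = 9

c0: i0,i1 and ld  2-wide
c1: i2,i3 beq and  2-wide
c2: i4 add  WAW r0
c3: i5 sll  RAW r0
c4: i6 st  no-port MEM/BR
c5: i7 bne  no-port BR/MEM
c6: i8 st  no-port MEM/MEM
c7: i9 ld  RAW r3
c8: i10 sub  tail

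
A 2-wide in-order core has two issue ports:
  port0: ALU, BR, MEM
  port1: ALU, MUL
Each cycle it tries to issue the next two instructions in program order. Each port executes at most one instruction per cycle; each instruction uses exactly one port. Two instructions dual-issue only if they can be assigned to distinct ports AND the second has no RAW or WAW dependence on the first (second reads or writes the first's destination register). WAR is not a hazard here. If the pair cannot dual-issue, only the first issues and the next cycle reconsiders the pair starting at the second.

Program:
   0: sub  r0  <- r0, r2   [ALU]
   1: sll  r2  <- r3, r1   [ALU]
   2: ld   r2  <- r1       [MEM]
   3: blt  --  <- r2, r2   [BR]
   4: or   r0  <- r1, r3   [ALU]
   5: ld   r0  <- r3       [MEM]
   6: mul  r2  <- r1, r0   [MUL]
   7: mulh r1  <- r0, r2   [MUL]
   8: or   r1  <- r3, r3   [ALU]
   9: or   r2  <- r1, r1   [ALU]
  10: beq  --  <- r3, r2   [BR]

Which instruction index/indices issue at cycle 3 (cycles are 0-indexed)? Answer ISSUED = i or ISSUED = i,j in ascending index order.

ISSUED = 5

[0] i0/i1  sub.ALU sll.ALU  -- dual
[1] i2  ld.MEM  -- no-port MEM/BR
[2] i3/i4  blt.BR or.ALU  -- dual
[3] i5  ld.MEM  -- RAW r0
[4] i6  mul.MUL  -- no-port MUL/MUL
[5] i7  mulh.MUL  -- WAW r1
[6] i8  or.ALU  -- RAW r1
[7] i9  or.ALU  -- RAW r2
[8] i10  beq.BR  -- tail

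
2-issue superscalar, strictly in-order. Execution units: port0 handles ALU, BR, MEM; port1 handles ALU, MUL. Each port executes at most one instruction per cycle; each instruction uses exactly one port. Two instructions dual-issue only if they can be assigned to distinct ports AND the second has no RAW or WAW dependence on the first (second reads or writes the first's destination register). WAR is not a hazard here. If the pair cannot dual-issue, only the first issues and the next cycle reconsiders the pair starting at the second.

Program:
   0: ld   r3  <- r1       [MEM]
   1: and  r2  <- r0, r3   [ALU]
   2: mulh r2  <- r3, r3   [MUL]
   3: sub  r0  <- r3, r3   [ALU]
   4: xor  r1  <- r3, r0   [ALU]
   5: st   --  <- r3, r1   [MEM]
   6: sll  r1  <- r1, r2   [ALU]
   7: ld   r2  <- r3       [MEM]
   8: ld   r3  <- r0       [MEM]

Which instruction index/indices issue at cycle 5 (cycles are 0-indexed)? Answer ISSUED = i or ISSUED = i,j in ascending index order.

[0] i0  ld.MEM  -- RAW r3
[1] i1  and.ALU  -- WAW r2
[2] i2+i3  mulh.MUL/sub.ALU  -- pair
[3] i4  xor.ALU  -- RAW r1
[4] i5+i6  st.MEM/sll.ALU  -- pair
[5] i7  ld.MEM  -- no-port MEM/MEM
[6] i8  ld.MEM  -- tail

ISSUED = 7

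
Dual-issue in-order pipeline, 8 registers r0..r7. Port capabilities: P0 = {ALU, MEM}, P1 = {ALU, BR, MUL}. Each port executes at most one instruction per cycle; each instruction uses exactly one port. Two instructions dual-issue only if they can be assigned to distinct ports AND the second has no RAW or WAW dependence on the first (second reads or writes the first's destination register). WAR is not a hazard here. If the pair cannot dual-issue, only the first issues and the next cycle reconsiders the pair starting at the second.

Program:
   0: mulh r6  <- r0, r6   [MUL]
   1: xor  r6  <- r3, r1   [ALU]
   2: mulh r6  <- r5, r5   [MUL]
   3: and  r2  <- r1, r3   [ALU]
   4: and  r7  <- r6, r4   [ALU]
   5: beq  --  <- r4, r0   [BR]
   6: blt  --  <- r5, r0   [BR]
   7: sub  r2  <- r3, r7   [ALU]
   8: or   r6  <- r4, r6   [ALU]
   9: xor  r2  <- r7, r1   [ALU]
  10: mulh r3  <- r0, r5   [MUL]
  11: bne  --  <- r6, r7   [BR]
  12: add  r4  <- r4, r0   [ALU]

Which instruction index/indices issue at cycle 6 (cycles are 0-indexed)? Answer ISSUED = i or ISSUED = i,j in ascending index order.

c0: i0 mulh  WAW r6
c1: i1 xor  WAW r6
c2: i2,i3 mulh and  dual
c3: i4,i5 and beq  dual
c4: i6,i7 blt sub  dual
c5: i8,i9 or xor  dual
c6: i10 mulh  no-port MUL/BR
c7: i11,i12 bne add  dual

ISSUED = 10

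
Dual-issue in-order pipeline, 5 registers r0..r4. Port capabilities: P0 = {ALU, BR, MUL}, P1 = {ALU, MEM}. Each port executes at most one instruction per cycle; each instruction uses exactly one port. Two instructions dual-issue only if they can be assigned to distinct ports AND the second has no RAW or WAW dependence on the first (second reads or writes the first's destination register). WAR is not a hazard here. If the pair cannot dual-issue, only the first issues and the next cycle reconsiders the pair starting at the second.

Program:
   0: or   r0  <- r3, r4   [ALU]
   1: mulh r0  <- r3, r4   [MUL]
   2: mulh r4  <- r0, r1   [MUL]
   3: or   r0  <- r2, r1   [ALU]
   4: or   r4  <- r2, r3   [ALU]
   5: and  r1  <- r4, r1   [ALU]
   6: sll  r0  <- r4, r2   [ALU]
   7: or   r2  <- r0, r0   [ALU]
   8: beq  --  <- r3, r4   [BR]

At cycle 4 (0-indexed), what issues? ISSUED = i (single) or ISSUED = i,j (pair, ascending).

ISSUED = 5,6

c0: i0 or  WAW r0
c1: i1 mulh  no-port MUL/MUL
c2: i2/i3 mulh/or  2-wide
c3: i4 or  RAW r4
c4: i5/i6 and/sll  2-wide
c5: i7/i8 or/beq  2-wide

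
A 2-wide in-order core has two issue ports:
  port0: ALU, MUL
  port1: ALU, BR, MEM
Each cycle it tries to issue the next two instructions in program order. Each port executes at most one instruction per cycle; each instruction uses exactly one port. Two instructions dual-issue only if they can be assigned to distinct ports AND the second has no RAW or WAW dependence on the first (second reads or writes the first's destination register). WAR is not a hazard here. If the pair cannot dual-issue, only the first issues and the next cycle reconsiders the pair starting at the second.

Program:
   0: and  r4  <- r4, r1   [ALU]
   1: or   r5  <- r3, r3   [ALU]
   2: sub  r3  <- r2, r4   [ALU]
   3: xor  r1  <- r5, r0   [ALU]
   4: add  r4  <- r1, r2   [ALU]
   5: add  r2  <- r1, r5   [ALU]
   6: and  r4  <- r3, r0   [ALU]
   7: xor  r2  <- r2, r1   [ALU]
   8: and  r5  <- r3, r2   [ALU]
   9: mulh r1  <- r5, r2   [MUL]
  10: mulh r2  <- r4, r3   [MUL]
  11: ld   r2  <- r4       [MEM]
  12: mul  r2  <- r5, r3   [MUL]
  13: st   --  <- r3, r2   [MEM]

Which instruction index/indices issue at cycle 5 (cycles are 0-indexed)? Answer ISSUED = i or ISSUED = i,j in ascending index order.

ISSUED = 9

[0] i0,i1  and.ALU+or.ALU  -- 2-wide
[1] i2,i3  sub.ALU+xor.ALU  -- 2-wide
[2] i4,i5  add.ALU+add.ALU  -- 2-wide
[3] i6,i7  and.ALU+xor.ALU  -- 2-wide
[4] i8  and.ALU  -- RAW r5
[5] i9  mulh.MUL  -- no-port MUL/MUL
[6] i10  mulh.MUL  -- WAW r2
[7] i11  ld.MEM  -- WAW r2
[8] i12  mul.MUL  -- RAW r2
[9] i13  st.MEM  -- tail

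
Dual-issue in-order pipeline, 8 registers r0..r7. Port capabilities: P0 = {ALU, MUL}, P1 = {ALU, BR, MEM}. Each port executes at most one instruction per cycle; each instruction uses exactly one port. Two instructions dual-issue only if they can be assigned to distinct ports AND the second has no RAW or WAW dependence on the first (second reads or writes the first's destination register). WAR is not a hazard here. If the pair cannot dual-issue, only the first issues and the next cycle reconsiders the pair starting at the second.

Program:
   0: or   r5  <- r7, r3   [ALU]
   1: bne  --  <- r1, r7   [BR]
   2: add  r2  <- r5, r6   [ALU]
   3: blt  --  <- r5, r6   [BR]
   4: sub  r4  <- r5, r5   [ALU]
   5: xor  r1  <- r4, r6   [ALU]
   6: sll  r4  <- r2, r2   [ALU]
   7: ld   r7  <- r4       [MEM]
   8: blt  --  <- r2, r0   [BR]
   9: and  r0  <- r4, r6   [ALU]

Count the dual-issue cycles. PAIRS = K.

PAIRS = 4

c0: i0,i1 or.ALU bne.BR  dual
c1: i2,i3 add.ALU blt.BR  dual
c2: i4 sub.ALU  RAW r4
c3: i5,i6 xor.ALU sll.ALU  dual
c4: i7 ld.MEM  no-port MEM/BR
c5: i8,i9 blt.BR and.ALU  dual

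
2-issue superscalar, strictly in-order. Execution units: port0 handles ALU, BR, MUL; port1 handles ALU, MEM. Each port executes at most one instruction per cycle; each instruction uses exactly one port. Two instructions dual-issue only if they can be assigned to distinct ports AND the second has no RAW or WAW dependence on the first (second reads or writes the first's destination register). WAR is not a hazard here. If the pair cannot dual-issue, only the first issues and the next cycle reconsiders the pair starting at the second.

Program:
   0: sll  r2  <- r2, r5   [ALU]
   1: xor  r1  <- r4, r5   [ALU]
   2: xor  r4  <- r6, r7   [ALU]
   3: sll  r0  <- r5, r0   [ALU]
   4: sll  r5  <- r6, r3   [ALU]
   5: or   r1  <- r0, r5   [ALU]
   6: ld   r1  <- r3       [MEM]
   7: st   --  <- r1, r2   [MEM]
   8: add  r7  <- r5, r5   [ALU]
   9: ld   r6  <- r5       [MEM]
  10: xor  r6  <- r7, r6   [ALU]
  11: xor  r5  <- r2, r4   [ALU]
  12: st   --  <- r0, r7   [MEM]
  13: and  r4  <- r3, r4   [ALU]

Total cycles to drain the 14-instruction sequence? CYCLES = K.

CYCLES = 9

0. sll/xor @i0/i1  | dual
1. xor/sll @i2/i3  | dual
2. sll @i4  | RAW r5
3. or @i5  | WAW r1
4. ld @i6  | no-port MEM/MEM
5. st/add @i7/i8  | dual
6. ld @i9  | RAW+WAW r6
7. xor/xor @i10/i11  | dual
8. st/and @i12/i13  | dual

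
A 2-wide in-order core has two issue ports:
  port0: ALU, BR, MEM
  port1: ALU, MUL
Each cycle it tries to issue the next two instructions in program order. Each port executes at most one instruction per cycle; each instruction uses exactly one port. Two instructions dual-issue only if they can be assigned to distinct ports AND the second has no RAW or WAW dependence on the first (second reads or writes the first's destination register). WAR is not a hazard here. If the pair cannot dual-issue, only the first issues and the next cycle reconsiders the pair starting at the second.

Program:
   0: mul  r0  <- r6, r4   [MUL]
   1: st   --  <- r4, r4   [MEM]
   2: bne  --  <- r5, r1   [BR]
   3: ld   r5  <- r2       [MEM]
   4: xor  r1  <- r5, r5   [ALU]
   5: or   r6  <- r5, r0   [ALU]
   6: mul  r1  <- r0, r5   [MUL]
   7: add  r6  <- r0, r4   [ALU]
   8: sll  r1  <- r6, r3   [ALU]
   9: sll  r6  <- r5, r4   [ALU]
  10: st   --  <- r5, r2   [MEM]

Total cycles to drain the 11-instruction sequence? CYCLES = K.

[0] i0/i1  mul;st  -- 2-wide
[1] i2  bne  -- no-port BR/MEM
[2] i3  ld  -- RAW r5
[3] i4/i5  xor;or  -- 2-wide
[4] i6/i7  mul;add  -- 2-wide
[5] i8/i9  sll;sll  -- 2-wide
[6] i10  st  -- tail

CYCLES = 7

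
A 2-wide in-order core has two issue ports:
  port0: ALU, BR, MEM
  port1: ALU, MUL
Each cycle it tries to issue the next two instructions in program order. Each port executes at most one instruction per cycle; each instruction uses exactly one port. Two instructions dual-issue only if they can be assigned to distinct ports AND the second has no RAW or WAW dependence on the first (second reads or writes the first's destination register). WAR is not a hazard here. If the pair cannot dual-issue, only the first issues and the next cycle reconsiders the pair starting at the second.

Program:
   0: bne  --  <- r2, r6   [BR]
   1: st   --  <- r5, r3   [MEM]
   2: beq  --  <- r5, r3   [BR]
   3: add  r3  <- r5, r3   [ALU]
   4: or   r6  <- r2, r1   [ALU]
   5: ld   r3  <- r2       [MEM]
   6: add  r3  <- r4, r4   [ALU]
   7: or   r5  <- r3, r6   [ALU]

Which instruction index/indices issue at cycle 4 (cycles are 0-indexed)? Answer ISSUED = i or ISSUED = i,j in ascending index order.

[0] i0  bne.BR  -- no-port BR/MEM
[1] i1  st.MEM  -- no-port MEM/BR
[2] i2/i3  beq.BR;add.ALU  -- dual
[3] i4/i5  or.ALU;ld.MEM  -- dual
[4] i6  add.ALU  -- RAW r3
[5] i7  or.ALU  -- tail

ISSUED = 6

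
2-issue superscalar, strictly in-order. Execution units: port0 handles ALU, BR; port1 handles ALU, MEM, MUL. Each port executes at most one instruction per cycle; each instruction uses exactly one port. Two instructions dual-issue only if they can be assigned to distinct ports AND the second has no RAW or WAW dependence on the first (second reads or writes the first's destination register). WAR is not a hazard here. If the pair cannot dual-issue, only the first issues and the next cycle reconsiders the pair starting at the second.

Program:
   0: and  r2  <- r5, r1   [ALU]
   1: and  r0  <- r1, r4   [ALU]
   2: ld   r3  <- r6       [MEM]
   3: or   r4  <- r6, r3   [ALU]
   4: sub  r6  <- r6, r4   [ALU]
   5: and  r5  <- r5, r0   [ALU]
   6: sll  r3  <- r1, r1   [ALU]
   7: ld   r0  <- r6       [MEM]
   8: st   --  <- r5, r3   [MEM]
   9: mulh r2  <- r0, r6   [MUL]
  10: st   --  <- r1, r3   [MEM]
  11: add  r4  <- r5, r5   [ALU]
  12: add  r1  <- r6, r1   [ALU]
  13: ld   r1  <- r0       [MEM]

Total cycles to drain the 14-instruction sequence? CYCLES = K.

CYCLES = 10

#0 head=0: and;and i0&i1 dual
#1 head=2: ld i2 RAW r3
#2 head=3: or i3 RAW r4
#3 head=4: sub;and i4&i5 dual
#4 head=6: sll;ld i6&i7 dual
#5 head=8: st i8 no-port MEM/MUL
#6 head=9: mulh i9 no-port MUL/MEM
#7 head=10: st;add i10&i11 dual
#8 head=12: add i12 WAW r1
#9 head=13: ld i13 tail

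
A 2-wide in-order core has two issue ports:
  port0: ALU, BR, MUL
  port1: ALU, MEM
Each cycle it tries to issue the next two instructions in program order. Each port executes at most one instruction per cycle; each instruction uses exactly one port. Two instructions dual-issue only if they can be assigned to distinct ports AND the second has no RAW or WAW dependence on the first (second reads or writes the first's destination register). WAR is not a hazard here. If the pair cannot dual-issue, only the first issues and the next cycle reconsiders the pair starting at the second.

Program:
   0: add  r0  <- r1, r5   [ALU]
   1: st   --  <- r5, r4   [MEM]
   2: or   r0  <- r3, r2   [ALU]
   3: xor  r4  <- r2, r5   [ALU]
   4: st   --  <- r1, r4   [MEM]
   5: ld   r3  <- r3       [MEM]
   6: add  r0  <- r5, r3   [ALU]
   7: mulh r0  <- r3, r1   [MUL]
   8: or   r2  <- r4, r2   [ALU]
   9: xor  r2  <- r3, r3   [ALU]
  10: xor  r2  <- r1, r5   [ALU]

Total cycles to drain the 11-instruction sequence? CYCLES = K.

CYCLES = 8

[0] i0,i1  add.ALU+st.MEM  -- 2-wide
[1] i2,i3  or.ALU+xor.ALU  -- 2-wide
[2] i4  st.MEM  -- no-port MEM/MEM
[3] i5  ld.MEM  -- RAW r3
[4] i6  add.ALU  -- WAW r0
[5] i7,i8  mulh.MUL+or.ALU  -- 2-wide
[6] i9  xor.ALU  -- WAW r2
[7] i10  xor.ALU  -- tail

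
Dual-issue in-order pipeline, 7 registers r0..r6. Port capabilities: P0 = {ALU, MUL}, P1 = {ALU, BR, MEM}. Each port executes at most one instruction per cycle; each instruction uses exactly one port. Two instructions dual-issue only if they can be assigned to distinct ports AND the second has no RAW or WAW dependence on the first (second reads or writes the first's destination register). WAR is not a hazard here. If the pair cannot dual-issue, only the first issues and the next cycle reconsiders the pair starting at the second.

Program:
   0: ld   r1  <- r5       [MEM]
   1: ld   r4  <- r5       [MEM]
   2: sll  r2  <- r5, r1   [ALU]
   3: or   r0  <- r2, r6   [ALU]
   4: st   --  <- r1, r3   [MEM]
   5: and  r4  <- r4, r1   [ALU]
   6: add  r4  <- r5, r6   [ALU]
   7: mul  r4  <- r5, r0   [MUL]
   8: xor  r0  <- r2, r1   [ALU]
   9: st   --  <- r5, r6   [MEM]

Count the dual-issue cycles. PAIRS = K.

PAIRS = 3

  cy0 -> i0 (ld) no-port MEM/MEM
  cy1 -> i1+i2 (ld sll) dual
  cy2 -> i3+i4 (or st) dual
  cy3 -> i5 (and) WAW r4
  cy4 -> i6 (add) WAW r4
  cy5 -> i7+i8 (mul xor) dual
  cy6 -> i9 (st) tail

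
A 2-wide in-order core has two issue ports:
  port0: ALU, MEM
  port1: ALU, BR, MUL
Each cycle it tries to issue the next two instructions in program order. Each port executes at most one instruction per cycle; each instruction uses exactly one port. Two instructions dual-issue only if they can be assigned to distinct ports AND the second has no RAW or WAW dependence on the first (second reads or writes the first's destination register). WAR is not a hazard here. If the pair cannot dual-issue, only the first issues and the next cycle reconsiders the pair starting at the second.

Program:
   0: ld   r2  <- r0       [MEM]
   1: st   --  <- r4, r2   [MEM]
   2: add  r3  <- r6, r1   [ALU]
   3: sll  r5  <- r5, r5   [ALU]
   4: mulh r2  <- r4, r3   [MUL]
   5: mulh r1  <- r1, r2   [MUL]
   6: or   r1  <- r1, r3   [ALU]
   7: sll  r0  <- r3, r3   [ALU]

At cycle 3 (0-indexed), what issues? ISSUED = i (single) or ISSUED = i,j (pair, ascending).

t=0 i0:ld ; no-port MEM/MEM
t=1 i1/i2:st+add ; 2-wide
t=2 i3/i4:sll+mulh ; 2-wide
t=3 i5:mulh ; RAW+WAW r1
t=4 i6/i7:or+sll ; 2-wide

ISSUED = 5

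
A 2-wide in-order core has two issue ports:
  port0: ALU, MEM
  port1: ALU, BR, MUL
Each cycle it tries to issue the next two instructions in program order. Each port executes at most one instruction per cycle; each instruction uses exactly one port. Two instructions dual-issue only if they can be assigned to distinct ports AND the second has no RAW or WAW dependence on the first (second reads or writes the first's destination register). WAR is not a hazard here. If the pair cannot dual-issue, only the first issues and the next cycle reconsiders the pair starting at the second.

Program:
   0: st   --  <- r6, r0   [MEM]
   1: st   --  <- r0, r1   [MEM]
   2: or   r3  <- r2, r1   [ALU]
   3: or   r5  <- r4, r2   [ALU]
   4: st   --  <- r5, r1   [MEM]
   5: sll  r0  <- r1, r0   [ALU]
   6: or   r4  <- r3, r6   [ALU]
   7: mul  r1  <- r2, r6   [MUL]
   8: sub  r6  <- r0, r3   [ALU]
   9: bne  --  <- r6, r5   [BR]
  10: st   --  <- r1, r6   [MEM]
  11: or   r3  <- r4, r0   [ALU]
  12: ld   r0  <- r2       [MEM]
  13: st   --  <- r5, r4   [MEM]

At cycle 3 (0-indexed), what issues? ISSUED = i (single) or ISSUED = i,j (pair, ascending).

ISSUED = 4,5

t=0 i0:st ; no-port MEM/MEM
t=1 i1/i2:st/or ; 2-wide
t=2 i3:or ; RAW r5
t=3 i4/i5:st/sll ; 2-wide
t=4 i6/i7:or/mul ; 2-wide
t=5 i8:sub ; RAW r6
t=6 i9/i10:bne/st ; 2-wide
t=7 i11/i12:or/ld ; 2-wide
t=8 i13:st ; tail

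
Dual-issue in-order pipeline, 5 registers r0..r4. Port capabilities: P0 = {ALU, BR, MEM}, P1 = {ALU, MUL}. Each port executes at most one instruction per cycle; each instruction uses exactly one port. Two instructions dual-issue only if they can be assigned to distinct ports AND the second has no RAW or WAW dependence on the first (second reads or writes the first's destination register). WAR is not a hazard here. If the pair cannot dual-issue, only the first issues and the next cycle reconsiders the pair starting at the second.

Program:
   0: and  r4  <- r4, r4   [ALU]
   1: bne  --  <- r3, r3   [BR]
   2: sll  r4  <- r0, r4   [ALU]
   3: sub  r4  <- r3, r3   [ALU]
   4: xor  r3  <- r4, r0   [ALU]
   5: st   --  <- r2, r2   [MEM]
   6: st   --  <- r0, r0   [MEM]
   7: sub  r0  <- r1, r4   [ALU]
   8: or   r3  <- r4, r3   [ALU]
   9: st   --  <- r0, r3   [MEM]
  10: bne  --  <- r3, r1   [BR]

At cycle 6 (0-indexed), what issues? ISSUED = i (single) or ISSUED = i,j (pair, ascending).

  cy0 -> i0,i1 (and.ALU/bne.BR) pair
  cy1 -> i2 (sll.ALU) WAW r4
  cy2 -> i3 (sub.ALU) RAW r4
  cy3 -> i4,i5 (xor.ALU/st.MEM) pair
  cy4 -> i6,i7 (st.MEM/sub.ALU) pair
  cy5 -> i8 (or.ALU) RAW r3
  cy6 -> i9 (st.MEM) no-port MEM/BR
  cy7 -> i10 (bne.BR) tail

ISSUED = 9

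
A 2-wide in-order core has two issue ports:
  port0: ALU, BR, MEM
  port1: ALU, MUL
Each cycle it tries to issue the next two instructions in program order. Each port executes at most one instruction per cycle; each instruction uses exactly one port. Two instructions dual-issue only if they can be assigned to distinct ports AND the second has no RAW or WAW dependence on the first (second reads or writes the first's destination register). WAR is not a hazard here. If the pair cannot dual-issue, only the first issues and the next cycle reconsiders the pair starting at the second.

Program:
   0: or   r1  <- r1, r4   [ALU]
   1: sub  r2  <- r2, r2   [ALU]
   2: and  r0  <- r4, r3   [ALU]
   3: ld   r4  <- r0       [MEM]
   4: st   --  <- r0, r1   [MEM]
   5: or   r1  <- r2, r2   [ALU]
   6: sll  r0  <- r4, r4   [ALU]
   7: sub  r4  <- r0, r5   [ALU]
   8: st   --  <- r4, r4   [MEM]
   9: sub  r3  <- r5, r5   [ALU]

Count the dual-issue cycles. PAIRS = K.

PAIRS = 3

0. or.ALU+sub.ALU @i0,i1  | dual
1. and.ALU @i2  | RAW r0
2. ld.MEM @i3  | no-port MEM/MEM
3. st.MEM+or.ALU @i4,i5  | dual
4. sll.ALU @i6  | RAW r0
5. sub.ALU @i7  | RAW r4
6. st.MEM+sub.ALU @i8,i9  | dual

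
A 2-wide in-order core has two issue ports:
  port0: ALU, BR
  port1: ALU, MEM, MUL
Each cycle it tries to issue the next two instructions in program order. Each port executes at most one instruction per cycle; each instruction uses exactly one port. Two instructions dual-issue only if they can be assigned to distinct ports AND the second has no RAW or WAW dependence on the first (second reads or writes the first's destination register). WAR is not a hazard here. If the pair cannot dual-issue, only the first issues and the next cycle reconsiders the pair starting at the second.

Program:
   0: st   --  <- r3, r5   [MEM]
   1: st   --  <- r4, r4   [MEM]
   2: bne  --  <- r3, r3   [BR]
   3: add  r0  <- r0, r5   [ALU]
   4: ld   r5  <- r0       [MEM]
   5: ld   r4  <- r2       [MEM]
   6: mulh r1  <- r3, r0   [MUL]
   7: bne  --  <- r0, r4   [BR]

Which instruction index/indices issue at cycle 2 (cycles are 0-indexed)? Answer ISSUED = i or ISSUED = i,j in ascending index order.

ISSUED = 3

[0] i0  st  -- no-port MEM/MEM
[1] i1&i2  st bne  -- pair
[2] i3  add  -- RAW r0
[3] i4  ld  -- no-port MEM/MEM
[4] i5  ld  -- no-port MEM/MUL
[5] i6&i7  mulh bne  -- pair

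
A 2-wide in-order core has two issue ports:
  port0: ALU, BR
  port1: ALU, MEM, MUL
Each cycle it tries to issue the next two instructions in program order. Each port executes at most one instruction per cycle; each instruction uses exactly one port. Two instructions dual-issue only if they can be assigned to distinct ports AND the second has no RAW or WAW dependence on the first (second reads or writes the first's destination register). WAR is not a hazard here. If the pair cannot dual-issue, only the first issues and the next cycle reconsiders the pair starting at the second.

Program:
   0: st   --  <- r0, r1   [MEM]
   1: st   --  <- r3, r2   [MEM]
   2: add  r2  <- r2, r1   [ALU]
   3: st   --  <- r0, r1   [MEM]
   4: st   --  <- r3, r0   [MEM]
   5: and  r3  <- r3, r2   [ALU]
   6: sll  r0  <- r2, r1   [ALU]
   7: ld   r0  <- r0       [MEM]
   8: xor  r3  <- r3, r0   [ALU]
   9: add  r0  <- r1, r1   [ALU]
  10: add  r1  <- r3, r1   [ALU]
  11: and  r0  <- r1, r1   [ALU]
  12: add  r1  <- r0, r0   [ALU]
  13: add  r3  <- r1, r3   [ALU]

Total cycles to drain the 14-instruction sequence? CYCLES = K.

CYCLES = 11

  cy0 -> i0 (st) no-port MEM/MEM
  cy1 -> i1+i2 (st/add) pair
  cy2 -> i3 (st) no-port MEM/MEM
  cy3 -> i4+i5 (st/and) pair
  cy4 -> i6 (sll) RAW+WAW r0
  cy5 -> i7 (ld) RAW r0
  cy6 -> i8+i9 (xor/add) pair
  cy7 -> i10 (add) RAW r1
  cy8 -> i11 (and) RAW r0
  cy9 -> i12 (add) RAW r1
  cy10 -> i13 (add) tail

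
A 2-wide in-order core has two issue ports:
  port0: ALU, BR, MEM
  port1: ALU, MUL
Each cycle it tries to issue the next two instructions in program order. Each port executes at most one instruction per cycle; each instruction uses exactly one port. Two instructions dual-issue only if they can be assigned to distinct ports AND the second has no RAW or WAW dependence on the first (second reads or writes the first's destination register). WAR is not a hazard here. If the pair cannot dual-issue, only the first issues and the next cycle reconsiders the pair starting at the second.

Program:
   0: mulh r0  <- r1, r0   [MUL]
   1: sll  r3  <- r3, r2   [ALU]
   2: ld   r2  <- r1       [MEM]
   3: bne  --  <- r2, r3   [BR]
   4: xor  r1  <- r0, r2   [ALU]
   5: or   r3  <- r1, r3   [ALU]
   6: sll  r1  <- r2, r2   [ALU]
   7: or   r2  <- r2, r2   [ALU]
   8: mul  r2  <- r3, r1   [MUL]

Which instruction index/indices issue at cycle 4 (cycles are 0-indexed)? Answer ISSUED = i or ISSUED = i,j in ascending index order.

[0] i0+i1  mulh sll  -- dual
[1] i2  ld  -- no-port MEM/BR
[2] i3+i4  bne xor  -- dual
[3] i5+i6  or sll  -- dual
[4] i7  or  -- WAW r2
[5] i8  mul  -- tail

ISSUED = 7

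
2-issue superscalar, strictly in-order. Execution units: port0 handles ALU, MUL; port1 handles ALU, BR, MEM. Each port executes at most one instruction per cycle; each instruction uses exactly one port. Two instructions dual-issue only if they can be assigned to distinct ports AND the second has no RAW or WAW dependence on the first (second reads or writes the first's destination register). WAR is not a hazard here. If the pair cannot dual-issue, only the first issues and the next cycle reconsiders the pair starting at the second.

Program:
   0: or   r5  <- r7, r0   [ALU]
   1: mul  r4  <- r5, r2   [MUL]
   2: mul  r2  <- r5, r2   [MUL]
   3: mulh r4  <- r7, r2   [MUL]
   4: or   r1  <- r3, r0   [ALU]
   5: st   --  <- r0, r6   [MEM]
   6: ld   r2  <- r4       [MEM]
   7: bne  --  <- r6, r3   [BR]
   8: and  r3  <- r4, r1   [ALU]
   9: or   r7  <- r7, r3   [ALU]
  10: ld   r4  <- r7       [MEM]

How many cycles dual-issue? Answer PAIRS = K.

  cy0 -> i0 (or) RAW r5
  cy1 -> i1 (mul) no-port MUL/MUL
  cy2 -> i2 (mul) no-port MUL/MUL
  cy3 -> i3&i4 (mulh/or) pair
  cy4 -> i5 (st) no-port MEM/MEM
  cy5 -> i6 (ld) no-port MEM/BR
  cy6 -> i7&i8 (bne/and) pair
  cy7 -> i9 (or) RAW r7
  cy8 -> i10 (ld) tail

PAIRS = 2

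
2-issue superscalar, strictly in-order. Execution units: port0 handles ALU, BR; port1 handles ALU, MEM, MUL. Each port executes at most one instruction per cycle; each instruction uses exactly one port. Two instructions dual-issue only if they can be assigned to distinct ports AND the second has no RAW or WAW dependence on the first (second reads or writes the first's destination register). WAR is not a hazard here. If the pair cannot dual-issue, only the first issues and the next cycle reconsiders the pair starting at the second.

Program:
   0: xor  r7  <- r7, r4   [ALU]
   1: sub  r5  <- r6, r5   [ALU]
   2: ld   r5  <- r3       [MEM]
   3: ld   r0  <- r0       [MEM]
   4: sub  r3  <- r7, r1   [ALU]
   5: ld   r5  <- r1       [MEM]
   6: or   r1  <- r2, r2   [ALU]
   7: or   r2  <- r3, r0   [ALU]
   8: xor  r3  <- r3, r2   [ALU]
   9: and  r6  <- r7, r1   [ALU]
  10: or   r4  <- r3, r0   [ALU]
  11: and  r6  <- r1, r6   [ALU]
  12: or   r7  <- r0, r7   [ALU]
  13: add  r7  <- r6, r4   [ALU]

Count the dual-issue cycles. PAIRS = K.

PAIRS = 5

[0] i0+i1  xor.ALU+sub.ALU  -- 2-wide
[1] i2  ld.MEM  -- no-port MEM/MEM
[2] i3+i4  ld.MEM+sub.ALU  -- 2-wide
[3] i5+i6  ld.MEM+or.ALU  -- 2-wide
[4] i7  or.ALU  -- RAW r2
[5] i8+i9  xor.ALU+and.ALU  -- 2-wide
[6] i10+i11  or.ALU+and.ALU  -- 2-wide
[7] i12  or.ALU  -- WAW r7
[8] i13  add.ALU  -- tail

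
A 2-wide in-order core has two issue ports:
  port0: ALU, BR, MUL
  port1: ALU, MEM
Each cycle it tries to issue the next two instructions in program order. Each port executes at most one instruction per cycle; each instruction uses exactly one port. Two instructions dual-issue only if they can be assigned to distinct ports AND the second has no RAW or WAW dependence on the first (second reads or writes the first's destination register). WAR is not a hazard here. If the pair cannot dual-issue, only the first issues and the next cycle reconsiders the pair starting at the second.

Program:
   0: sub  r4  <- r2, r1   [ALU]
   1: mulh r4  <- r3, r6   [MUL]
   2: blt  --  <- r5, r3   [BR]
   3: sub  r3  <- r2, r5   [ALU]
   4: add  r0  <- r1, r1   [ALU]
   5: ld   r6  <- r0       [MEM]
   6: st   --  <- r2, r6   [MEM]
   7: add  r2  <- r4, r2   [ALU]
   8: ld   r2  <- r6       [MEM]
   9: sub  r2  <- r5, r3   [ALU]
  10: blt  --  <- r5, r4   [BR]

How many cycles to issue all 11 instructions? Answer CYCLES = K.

#0 head=0: sub i0 WAW r4
#1 head=1: mulh i1 no-port MUL/BR
#2 head=2: blt;sub i2&i3 dual
#3 head=4: add i4 RAW r0
#4 head=5: ld i5 no-port MEM/MEM
#5 head=6: st;add i6&i7 dual
#6 head=8: ld i8 WAW r2
#7 head=9: sub;blt i9&i10 dual

CYCLES = 8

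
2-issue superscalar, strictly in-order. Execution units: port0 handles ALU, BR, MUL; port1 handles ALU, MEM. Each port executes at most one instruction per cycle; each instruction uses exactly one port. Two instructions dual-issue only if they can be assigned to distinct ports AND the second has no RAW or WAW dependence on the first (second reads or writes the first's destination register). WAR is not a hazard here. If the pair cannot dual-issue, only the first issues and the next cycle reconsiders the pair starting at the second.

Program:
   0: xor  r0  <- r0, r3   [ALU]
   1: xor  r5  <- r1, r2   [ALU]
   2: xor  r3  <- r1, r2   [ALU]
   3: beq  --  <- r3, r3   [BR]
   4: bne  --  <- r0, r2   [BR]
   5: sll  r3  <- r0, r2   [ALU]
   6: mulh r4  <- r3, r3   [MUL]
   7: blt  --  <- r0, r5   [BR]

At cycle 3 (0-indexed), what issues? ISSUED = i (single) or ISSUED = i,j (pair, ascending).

  cy0 -> i0,i1 (xor/xor) pair
  cy1 -> i2 (xor) RAW r3
  cy2 -> i3 (beq) no-port BR/BR
  cy3 -> i4,i5 (bne/sll) pair
  cy4 -> i6 (mulh) no-port MUL/BR
  cy5 -> i7 (blt) tail

ISSUED = 4,5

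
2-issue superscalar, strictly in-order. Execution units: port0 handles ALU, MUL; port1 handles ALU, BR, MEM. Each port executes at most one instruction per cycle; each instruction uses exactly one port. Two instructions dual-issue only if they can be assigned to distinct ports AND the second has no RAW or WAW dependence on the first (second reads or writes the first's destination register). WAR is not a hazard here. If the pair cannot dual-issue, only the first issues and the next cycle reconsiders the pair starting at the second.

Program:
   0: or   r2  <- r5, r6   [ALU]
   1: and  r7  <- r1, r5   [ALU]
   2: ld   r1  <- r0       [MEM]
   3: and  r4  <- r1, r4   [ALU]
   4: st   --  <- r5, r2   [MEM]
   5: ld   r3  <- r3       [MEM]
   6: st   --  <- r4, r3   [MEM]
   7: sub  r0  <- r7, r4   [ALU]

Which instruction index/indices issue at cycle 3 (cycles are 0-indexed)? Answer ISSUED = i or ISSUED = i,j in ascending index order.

ISSUED = 5

[0] i0/i1  or/and  -- dual
[1] i2  ld  -- RAW r1
[2] i3/i4  and/st  -- dual
[3] i5  ld  -- no-port MEM/MEM
[4] i6/i7  st/sub  -- dual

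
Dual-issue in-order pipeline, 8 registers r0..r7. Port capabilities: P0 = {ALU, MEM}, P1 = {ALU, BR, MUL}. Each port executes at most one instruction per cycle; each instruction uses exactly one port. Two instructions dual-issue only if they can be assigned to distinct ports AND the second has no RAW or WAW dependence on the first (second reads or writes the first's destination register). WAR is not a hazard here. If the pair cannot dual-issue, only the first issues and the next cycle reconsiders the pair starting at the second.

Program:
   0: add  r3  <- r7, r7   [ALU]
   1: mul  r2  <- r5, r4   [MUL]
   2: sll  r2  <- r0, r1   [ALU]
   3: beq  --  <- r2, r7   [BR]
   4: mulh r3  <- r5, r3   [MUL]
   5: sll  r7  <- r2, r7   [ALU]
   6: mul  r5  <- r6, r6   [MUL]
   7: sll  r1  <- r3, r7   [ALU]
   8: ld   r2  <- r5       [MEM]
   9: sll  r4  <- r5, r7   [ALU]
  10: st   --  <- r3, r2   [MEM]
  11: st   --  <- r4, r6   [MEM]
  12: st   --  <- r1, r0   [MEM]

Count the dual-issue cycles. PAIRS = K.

PAIRS = 4

c0: i0+i1 add.ALU mul.MUL  2-wide
c1: i2 sll.ALU  RAW r2
c2: i3 beq.BR  no-port BR/MUL
c3: i4+i5 mulh.MUL sll.ALU  2-wide
c4: i6+i7 mul.MUL sll.ALU  2-wide
c5: i8+i9 ld.MEM sll.ALU  2-wide
c6: i10 st.MEM  no-port MEM/MEM
c7: i11 st.MEM  no-port MEM/MEM
c8: i12 st.MEM  tail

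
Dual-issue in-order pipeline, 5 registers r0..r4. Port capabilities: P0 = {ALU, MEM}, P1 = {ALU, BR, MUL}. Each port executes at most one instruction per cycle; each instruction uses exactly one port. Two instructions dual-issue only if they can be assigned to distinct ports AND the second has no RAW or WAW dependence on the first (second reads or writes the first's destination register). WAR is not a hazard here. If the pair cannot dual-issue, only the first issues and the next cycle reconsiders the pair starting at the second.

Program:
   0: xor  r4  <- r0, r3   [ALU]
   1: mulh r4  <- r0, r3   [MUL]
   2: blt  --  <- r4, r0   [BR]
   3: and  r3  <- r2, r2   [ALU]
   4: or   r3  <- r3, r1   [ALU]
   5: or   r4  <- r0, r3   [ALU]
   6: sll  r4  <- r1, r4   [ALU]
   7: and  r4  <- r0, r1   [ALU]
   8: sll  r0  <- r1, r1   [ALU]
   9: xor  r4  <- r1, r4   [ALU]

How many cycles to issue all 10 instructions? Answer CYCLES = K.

  cy0 -> i0 (xor) WAW r4
  cy1 -> i1 (mulh) no-port MUL/BR
  cy2 -> i2,i3 (blt and) pair
  cy3 -> i4 (or) RAW r3
  cy4 -> i5 (or) RAW+WAW r4
  cy5 -> i6 (sll) WAW r4
  cy6 -> i7,i8 (and sll) pair
  cy7 -> i9 (xor) tail

CYCLES = 8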